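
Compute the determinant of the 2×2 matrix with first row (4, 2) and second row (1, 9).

The determinant is 34.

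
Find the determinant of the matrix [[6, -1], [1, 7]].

det = 6·7 − (-1)·1 = 42 − (-1) = 43

43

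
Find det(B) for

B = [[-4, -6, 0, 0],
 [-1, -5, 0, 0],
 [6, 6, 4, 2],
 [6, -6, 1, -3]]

|B| = -196

B is block lower-triangular with a 2×2 block and a 2×2 block on the diagonal, so its determinant equals the product of the determinants of the diagonal blocks.
det of the 2×2 block = 14
det of the 2×2 block = -14
det = (14)·(-14) = -196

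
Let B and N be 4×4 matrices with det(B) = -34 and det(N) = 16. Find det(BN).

|BN| = -544

det(BN) = det(B)·det(N) = (-34)·(16) = -544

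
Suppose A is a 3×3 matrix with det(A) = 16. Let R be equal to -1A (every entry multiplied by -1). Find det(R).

-16

For a 3×3 matrix, det(-1A) = (-1)^3·det(A) = -1·det(A).
det(R) = (-1)·(16) = -16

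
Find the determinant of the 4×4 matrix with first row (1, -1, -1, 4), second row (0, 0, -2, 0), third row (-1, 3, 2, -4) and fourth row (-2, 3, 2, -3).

Expand along row 2 (it has 3 zeros):
  − (-2) · M_23   where M_23 = det([1 -1 4; -1 3 -4; -2 3 -3]) = 10
det = (-1)·(-2)·(10) = 20

20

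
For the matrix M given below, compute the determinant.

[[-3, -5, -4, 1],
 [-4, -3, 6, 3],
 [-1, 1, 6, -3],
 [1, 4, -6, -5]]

det(M) = 670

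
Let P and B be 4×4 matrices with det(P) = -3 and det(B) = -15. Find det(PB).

The determinant is 45.

det(PB) = det(P)·det(B) = (-3)·(-15) = 45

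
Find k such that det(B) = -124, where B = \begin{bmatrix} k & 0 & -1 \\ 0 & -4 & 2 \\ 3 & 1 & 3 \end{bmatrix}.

Expanding along the row containing k, det(B) is linear in k: det(B) = (-14)·k + (-12).
Set (-14)·k + (-12) = -124  ⇒  (-14)·k = -112  ⇒  k = 8.

8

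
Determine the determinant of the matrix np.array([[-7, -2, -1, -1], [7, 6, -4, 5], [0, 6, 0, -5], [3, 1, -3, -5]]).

The determinant is 2171.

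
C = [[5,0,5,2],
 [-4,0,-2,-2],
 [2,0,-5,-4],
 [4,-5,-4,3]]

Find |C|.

310

Expand along column 2 (it has 3 zeros):
  + (-5) · M_42   where M_42 = det([5 5 2; -4 -2 -2; 2 -5 -4]) = -62
det = (+1)·(-5)·(-62) = 310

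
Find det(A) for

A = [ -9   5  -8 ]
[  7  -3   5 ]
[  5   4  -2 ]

Expand along row 1:
  + (-9) · |-3 5; 4 -2| = (-9)·(6 − 20) = 126
  − 5 · |7 5; 5 -2| = −5·(-14 − 25) = 195
  + (-8) · |7 -3; 5 4| = (-8)·(28 − (-15)) = -344
Sum: (126) + (195) + (-344) = -23

The determinant is -23.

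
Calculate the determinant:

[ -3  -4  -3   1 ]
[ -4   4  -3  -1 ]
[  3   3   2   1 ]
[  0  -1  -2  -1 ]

The determinant is -124.

Expand along row 4 (it has 1 zero):
  + (-1) · M_42   where M_42 = det([-3 -3 1; -4 -3 -1; 3 2 1]) = 1
  − (-2) · M_43   where M_43 = det([-3 -4 1; -4 4 -1; 3 3 1]) = -49
  + (-1) · M_44   where M_44 = det([-3 -4 -3; -4 4 -3; 3 3 2]) = 25
det = (+1)·(-1)·(1) + (-1)·(-2)·(-49) + (+1)·(-1)·(25) = -124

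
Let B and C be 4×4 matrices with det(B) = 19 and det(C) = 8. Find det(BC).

det(BC) = det(B)·det(C) = (19)·(8) = 152

|BC| = 152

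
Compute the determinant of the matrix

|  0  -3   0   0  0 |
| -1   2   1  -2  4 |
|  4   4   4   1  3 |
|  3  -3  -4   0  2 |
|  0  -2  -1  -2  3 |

Expand along row 1 (it has 4 zeros):
  − (-3) · M_12   where M_12 = det([-1 1 -2 4; 4 4 1 3; 3 -4 0 2; 0 -1 -2 3]) = -81
det = (-1)·(-3)·(-81) = -243

The determinant is -243.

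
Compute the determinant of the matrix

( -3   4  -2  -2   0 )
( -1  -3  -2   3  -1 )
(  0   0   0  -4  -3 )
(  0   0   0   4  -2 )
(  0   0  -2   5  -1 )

-520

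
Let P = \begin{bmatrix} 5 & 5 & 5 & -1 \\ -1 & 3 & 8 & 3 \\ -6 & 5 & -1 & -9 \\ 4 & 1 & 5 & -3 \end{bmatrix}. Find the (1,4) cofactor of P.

Delete row 1 and column 4; the remaining 3×3 submatrix is [-1 3 8; -6 5 -1; 4 1 5].
Its determinant is -156.
The cofactor carries sign (−1)^(1+4) = −1, so C_{1,4} = −(-156) = 156.

156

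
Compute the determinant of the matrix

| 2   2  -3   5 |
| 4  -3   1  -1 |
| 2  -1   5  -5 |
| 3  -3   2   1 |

-242

Expand along row 1:
  + (2) · M_11   where M_11 = det([-3 1 -1; -1 5 -5; -3 2 1]) = -42
  − (2) · M_12   where M_12 = det([4 1 -1; 2 5 -5; 3 2 1]) = 54
  + (-3) · M_13   where M_13 = det([4 -3 -1; 2 -1 -5; 3 -3 1]) = -10
  − (5) · M_14   where M_14 = det([4 -3 1; 2 -1 5; 3 -3 2]) = 16
det = (+1)·(2)·(-42) + (-1)·(2)·(54) + (+1)·(-3)·(-10) + (-1)·(5)·(16) = -242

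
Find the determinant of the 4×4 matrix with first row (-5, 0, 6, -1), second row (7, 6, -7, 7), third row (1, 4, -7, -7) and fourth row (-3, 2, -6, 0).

Expand along row 1 (it has 1 zero):
  + (-5) · M_11   where M_11 = det([6 -7 7; 4 -7 -7; 2 -6 0]) = -224
  + (6) · M_13   where M_13 = det([7 6 7; 1 4 -7; -3 2 0]) = 322
  − (-1) · M_14   where M_14 = det([7 6 -7; 1 4 -7; -3 2 -6]) = -6
det = (+1)·(-5)·(-224) + (+1)·(6)·(322) + (-1)·(-1)·(-6) = 3046

The determinant is 3046.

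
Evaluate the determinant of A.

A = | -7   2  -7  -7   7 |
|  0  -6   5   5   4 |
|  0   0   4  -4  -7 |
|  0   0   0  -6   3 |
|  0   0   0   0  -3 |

|A| = 3024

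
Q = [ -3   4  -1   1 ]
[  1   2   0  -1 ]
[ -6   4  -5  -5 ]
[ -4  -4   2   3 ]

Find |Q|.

Expand along row 2 (it has 1 zero):
  − (1) · M_21   where M_21 = det([4 -1 1; 4 -5 -5; -4 2 3]) = -40
  + (2) · M_22   where M_22 = det([-3 -1 1; -6 -5 -5; -4 2 3]) = -55
  + (-1) · M_24   where M_24 = det([-3 4 -1; -6 4 -5; -4 -4 2]) = 124
det = (-1)·(1)·(-40) + (+1)·(2)·(-55) + (+1)·(-1)·(124) = -194

-194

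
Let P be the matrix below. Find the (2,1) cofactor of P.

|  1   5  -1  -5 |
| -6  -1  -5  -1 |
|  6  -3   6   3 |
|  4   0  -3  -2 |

54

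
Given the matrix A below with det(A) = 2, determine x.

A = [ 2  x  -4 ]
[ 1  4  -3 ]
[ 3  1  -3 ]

Expanding along the column containing x, det(A) is linear in x: det(A) = (-6)·x + (26).
Set (-6)·x + (26) = 2  ⇒  (-6)·x = -24  ⇒  x = 4.

4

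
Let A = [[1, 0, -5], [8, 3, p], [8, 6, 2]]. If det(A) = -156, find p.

p = 7

Expanding along the column containing p, det(A) is linear in p: det(A) = (-6)·p + (-114).
Set (-6)·p + (-114) = -156  ⇒  (-6)·p = -42  ⇒  p = 7.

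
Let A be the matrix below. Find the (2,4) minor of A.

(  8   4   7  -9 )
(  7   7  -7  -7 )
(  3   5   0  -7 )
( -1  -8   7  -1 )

Delete row 2 and column 4; the remaining 3×3 submatrix is [8 4 7; 3 5 0; -1 -8 7].
Its determinant is 63.

63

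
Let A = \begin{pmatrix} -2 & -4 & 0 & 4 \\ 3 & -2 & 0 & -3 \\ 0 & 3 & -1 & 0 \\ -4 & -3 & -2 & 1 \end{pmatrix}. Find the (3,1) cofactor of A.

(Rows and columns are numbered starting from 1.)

The cofactor is 40.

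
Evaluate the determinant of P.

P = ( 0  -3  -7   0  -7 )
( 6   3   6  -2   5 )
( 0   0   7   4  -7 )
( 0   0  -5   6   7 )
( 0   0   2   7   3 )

P is block upper-triangular with a 2×2 block and a 3×3 block on the diagonal, so its determinant equals the product of the determinants of the diagonal blocks.
det of the 2×2 block = 18
det of the 3×3 block = 228
det = (18)·(228) = 4104

4104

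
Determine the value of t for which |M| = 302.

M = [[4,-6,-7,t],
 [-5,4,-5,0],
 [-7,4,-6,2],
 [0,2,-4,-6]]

1

Expanding along the row containing t, det(M) is linear in t: det(M) = (22)·t + (280).
Set (22)·t + (280) = 302  ⇒  (22)·t = 22  ⇒  t = 1.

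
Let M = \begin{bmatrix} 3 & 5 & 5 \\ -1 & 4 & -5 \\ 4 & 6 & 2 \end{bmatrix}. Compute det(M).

The determinant is -86.

Expand along column 1:
  + 3 · |4 -5; 6 2| = 3·(8 − (-30)) = 114
  − (-1) · |5 5; 6 2| = −(-1)·(10 − 30) = -20
  + 4 · |5 5; 4 -5| = 4·(-25 − 20) = -180
Sum: (114) + (-20) + (-180) = -86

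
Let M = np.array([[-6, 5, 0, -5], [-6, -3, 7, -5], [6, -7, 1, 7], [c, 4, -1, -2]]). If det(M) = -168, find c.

Expanding along the column containing c, det(M) is linear in c: det(M) = (-40)·c + (-168).
Set (-40)·c + (-168) = -168  ⇒  (-40)·c = 0  ⇒  c = 0.

0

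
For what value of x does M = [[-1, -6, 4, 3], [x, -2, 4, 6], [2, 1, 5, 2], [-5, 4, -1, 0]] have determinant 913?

Expanding along the row containing x, det(M) is linear in x: det(M) = (43)·x + (784).
Set (43)·x + (784) = 913  ⇒  (43)·x = 129  ⇒  x = 3.

x = 3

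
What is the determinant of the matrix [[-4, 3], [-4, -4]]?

28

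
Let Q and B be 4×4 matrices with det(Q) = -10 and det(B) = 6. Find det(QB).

det(QB) = -60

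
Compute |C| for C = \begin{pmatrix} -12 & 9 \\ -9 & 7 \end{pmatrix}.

-3

det(C) = (-12)·7 − 9·(-9) = -84 − (-81) = -3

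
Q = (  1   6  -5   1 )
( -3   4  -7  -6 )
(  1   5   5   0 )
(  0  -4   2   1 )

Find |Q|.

det(Q) = 40

Expand along row 3 (it has 1 zero):
  + (1) · M_31   where M_31 = det([6 -5 1; 4 -7 -6; -4 2 1]) = -90
  − (5) · M_32   where M_32 = det([1 -5 1; -3 -7 -6; 0 2 1]) = -16
  + (5) · M_33   where M_33 = det([1 6 1; -3 4 -6; 0 -4 1]) = 10
det = (+1)·(1)·(-90) + (-1)·(5)·(-16) + (+1)·(5)·(10) = 40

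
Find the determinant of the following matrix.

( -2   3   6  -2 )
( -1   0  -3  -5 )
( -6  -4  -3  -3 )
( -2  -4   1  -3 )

The determinant is -956.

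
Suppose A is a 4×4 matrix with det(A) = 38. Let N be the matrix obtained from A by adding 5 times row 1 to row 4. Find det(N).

det(N) = 38

Adding a multiple of one row to another leaves the determinant unchanged.
det(N) = (1)·(38) = 38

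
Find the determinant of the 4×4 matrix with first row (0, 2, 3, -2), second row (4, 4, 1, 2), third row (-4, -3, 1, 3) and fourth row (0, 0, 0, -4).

The determinant is 16.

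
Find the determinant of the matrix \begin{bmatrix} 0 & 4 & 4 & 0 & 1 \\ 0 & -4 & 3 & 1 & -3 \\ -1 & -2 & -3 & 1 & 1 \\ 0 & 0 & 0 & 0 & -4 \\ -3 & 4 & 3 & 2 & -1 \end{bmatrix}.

144

Expand along row 4 (it has 4 zeros):
  − (-4) · M_45   where M_45 = det([0 4 4 0; 0 -4 3 1; -1 -2 -3 1; -3 4 3 2]) = 36
det = (-1)·(-4)·(36) = 144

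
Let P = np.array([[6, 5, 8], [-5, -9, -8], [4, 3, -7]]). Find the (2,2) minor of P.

Delete row 2 and column 2; the remaining 2×2 submatrix is [6 8; 4 -7].
Its determinant is 6·(-7) − 8·4 = -74.

The minor is -74.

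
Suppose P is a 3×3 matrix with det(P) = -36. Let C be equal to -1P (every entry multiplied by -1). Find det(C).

36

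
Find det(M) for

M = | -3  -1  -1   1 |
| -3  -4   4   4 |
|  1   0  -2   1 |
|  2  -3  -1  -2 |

Expand along row 3 (it has 1 zero):
  + (1) · M_31   where M_31 = det([-1 -1 1; -4 4 4; -3 -1 -2]) = 40
  + (-2) · M_33   where M_33 = det([-3 -1 1; -3 -4 4; 2 -3 -2]) = -45
  − (1) · M_34   where M_34 = det([-3 -1 -1; -3 -4 4; 2 -3 -1]) = -70
det = (+1)·(1)·(40) + (+1)·(-2)·(-45) + (-1)·(1)·(-70) = 200

200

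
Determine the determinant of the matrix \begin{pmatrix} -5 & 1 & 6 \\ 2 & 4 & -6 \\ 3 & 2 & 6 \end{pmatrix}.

-258

Expand along column 1:
  + (-5) · |4 -6; 2 6| = (-5)·(24 − (-12)) = -180
  − 2 · |1 6; 2 6| = −2·(6 − 12) = 12
  + 3 · |1 6; 4 -6| = 3·(-6 − 24) = -90
Sum: (-180) + (12) + (-90) = -258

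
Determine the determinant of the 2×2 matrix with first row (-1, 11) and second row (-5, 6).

det = (-1)·6 − 11·(-5) = -6 − (-55) = 49

49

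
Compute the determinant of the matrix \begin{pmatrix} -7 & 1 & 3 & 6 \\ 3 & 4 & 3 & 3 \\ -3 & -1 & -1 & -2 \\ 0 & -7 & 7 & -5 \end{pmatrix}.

-1078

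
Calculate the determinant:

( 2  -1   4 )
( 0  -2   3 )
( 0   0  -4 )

The matrix is upper triangular, so the determinant is the product of the diagonal entries:
det = (2) · (-2) · (-4) = 16

The determinant is 16.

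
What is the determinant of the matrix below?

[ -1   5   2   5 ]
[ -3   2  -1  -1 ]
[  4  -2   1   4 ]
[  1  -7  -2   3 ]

Expand along row 1:
  + (-1) · M_11   where M_11 = det([2 -1 -1; -2 1 4; -7 -2 3]) = 33
  − (5) · M_12   where M_12 = det([-3 -1 -1; 4 1 4; 1 -2 3]) = -16
  + (2) · M_13   where M_13 = det([-3 2 -1; 4 -2 4; 1 -7 3]) = -56
  − (5) · M_14   where M_14 = det([-3 2 -1; 4 -2 1; 1 -7 -2]) = 11
det = (+1)·(-1)·(33) + (-1)·(5)·(-16) + (+1)·(2)·(-56) + (-1)·(5)·(11) = -120

The determinant is -120.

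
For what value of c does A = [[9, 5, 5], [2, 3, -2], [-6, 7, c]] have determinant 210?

-8

Expanding along the column containing c, det(A) is linear in c: det(A) = (17)·c + (346).
Set (17)·c + (346) = 210  ⇒  (17)·c = -136  ⇒  c = -8.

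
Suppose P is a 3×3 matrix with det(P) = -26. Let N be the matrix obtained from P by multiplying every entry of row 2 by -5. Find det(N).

Scaling one row by -5 multiplies the determinant by -5.
det(N) = (-5)·(-26) = 130

130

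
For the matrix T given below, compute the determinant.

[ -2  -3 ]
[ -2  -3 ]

det(T) = (-2)·(-3) − (-3)·(-2) = 6 − 6 = 0

det(T) = 0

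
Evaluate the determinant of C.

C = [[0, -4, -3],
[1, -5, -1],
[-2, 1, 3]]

Expand along row 1:
  − (-4) · |1 -1; -2 3| = −(-4)·(3 − 2) = 4
  + (-3) · |1 -5; -2 1| = (-3)·(1 − 10) = 27
Sum: (4) + (27) = 31

31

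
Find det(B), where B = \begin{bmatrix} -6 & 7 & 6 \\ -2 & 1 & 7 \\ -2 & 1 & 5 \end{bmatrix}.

det(B) = -16

Expand along column 1:
  + (-6) · |1 7; 1 5| = (-6)·(5 − 7) = 12
  − (-2) · |7 6; 1 5| = −(-2)·(35 − 6) = 58
  + (-2) · |7 6; 1 7| = (-2)·(49 − 6) = -86
Sum: (12) + (58) + (-86) = -16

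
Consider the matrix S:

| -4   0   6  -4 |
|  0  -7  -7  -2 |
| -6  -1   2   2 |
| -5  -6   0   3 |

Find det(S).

Expand along row 1 (it has 1 zero):
  + (-4) · M_11   where M_11 = det([-7 -7 -2; -1 2 2; -6 0 3]) = -3
  + (6) · M_13   where M_13 = det([0 -7 -2; -6 -1 2; -5 -6 3]) = -118
  − (-4) · M_14   where M_14 = det([0 -7 -7; -6 -1 2; -5 -6 0]) = -147
det = (+1)·(-4)·(-3) + (+1)·(6)·(-118) + (-1)·(-4)·(-147) = -1284

|S| = -1284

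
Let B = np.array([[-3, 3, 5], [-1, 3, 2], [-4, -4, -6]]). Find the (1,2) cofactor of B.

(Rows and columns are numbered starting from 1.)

The cofactor is -14.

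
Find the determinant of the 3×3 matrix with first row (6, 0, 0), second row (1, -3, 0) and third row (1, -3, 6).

The matrix is lower triangular, so the determinant is the product of the diagonal entries:
det = (6) · (-3) · (6) = -108

-108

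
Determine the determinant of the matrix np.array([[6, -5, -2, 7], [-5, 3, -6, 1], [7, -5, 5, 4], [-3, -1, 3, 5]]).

Expand along row 1:
  + (6) · M_11   where M_11 = det([3 -6 1; -5 5 4; -1 3 5]) = -97
  − (-5) · M_12   where M_12 = det([-5 -6 1; 7 5 4; -3 3 5]) = 253
  + (-2) · M_13   where M_13 = det([-5 3 1; 7 -5 4; -3 -1 5]) = -58
  − (7) · M_14   where M_14 = det([-5 3 -6; 7 -5 5; -3 -1 3]) = 74
det = (+1)·(6)·(-97) + (-1)·(-5)·(253) + (+1)·(-2)·(-58) + (-1)·(7)·(74) = 281

281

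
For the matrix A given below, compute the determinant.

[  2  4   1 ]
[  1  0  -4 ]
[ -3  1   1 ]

Expand along row 2:
  − 1 · |4 1; 1 1| = −1·(4 − 1) = -3
  − (-4) · |2 4; -3 1| = −(-4)·(2 − (-12)) = 56
Sum: (-3) + (56) = 53

53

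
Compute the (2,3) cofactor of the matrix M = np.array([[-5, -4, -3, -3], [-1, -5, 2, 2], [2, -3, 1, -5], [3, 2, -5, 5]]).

-86

Delete row 2 and column 3; the remaining 3×3 submatrix is [-5 -4 -3; 2 -3 -5; 3 2 5].
Its determinant is 86.
The cofactor carries sign (−1)^(2+3) = −1, so C_{2,3} = −(86) = -86.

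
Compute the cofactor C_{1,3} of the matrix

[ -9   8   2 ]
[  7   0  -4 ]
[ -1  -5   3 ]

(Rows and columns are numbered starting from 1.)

Delete row 1 and column 3; the remaining 2×2 submatrix is [7 0; -1 -5].
Its determinant is 7·(-5) − 0·(-1) = -35.
The cofactor carries sign (−1)^(1+3) = +1, so C_{1,3} = +(-35) = -35.

The cofactor is -35.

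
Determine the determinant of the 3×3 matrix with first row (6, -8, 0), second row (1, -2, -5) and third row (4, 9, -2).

438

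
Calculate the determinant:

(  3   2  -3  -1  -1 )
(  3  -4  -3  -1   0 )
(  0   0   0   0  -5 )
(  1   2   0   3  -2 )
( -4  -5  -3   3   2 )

2250

Expand along row 3 (it has 4 zeros):
  + (-5) · M_35   where M_35 = det([3 2 -3 -1; 3 -4 -3 -1; 1 2 0 3; -4 -5 -3 3]) = -450
det = (+1)·(-5)·(-450) = 2250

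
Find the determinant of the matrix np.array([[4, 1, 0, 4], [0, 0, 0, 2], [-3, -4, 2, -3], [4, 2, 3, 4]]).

The determinant is -94.

Expand along row 2 (it has 3 zeros):
  + (2) · M_24   where M_24 = det([4 1 0; -3 -4 2; 4 2 3]) = -47
det = (+1)·(2)·(-47) = -94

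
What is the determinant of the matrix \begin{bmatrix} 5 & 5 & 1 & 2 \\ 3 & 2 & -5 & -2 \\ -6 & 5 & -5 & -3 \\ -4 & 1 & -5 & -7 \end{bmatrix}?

-1234

Expand along row 1:
  + (5) · M_11   where M_11 = det([2 -5 -2; 5 -5 -3; 1 -5 -7]) = -80
  − (5) · M_12   where M_12 = det([3 -5 -2; -6 -5 -3; -4 -5 -7]) = 190
  + (1) · M_13   where M_13 = det([3 2 -2; -6 5 -3; -4 1 -7]) = -184
  − (2) · M_14   where M_14 = det([3 2 -5; -6 5 -5; -4 1 -5]) = -150
det = (+1)·(5)·(-80) + (-1)·(5)·(190) + (+1)·(1)·(-184) + (-1)·(2)·(-150) = -1234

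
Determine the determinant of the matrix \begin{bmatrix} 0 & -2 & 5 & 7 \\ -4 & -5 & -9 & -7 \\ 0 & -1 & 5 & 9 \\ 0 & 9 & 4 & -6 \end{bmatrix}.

The determinant is 656.

Expand along column 1 (it has 3 zeros):
  − (-4) · M_21   where M_21 = det([-2 5 7; -1 5 9; 9 4 -6]) = 164
det = (-1)·(-4)·(164) = 656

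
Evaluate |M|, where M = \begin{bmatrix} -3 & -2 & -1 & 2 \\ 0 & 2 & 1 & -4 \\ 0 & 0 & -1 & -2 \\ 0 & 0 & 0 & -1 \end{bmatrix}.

M is upper triangular, so det(M) is the product of the diagonal entries:
det = (-3) · (2) · (-1) · (-1) = -6

|M| = -6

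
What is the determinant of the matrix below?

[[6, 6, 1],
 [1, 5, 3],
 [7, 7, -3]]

Expand along row 1:
  + 6 · |5 3; 7 -3| = 6·(-15 − 21) = -216
  − 6 · |1 3; 7 -3| = −6·(-3 − 21) = 144
  + 1 · |1 5; 7 7| = 1·(7 − 35) = -28
Sum: (-216) + (144) + (-28) = -100

The determinant is -100.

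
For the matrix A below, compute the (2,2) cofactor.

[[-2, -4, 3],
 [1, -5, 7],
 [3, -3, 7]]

-23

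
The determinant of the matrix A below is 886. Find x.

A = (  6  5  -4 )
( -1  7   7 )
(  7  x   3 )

Expanding along the column containing x, det(A) is linear in x: det(A) = (-38)·x + (582).
Set (-38)·x + (582) = 886  ⇒  (-38)·x = 304  ⇒  x = -8.

-8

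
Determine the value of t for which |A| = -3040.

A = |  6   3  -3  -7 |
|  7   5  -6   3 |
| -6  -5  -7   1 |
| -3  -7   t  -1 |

t = -6

Expanding along the column containing t, det(A) is linear in t: det(A) = (-80)·t + (-3520).
Set (-80)·t + (-3520) = -3040  ⇒  (-80)·t = 480  ⇒  t = -6.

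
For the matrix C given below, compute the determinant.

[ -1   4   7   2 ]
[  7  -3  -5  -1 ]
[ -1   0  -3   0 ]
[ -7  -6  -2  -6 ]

Expand along row 3 (it has 2 zeros):
  + (-1) · M_31   where M_31 = det([4 7 2; -3 -5 -1; -6 -2 -6]) = -20
  + (-3) · M_33   where M_33 = det([-1 4 2; 7 -3 -1; -7 -6 -6]) = 58
det = (+1)·(-1)·(-20) + (+1)·(-3)·(58) = -154

The determinant is -154.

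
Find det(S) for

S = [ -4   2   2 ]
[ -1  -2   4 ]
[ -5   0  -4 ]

Expand along row 3:
  + (-5) · |2 2; -2 4| = (-5)·(8 − (-4)) = -60
  + (-4) · |-4 2; -1 -2| = (-4)·(8 − (-2)) = -40
Sum: (-60) + (-40) = -100

The determinant is -100.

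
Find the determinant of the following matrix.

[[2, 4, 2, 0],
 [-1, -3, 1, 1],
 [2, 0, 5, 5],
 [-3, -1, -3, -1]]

Expand along row 1 (it has 1 zero):
  + (2) · M_11   where M_11 = det([-3 1 1; 0 5 5; -1 -3 -1]) = -30
  − (4) · M_12   where M_12 = det([-1 1 1; 2 5 5; -3 -3 -1]) = -14
  + (2) · M_13   where M_13 = det([-1 -3 1; 2 0 5; -3 -1 -1]) = 32
det = (+1)·(2)·(-30) + (-1)·(4)·(-14) + (+1)·(2)·(32) = 60

60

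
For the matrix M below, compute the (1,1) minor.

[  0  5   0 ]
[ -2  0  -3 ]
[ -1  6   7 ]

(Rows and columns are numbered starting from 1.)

18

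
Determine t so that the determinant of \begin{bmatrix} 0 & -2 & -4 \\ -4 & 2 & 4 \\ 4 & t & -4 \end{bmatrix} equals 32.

0

Expanding along the column containing t, det(A) is linear in t: det(A) = (16)·t + (32).
Set (16)·t + (32) = 32  ⇒  (16)·t = 0  ⇒  t = 0.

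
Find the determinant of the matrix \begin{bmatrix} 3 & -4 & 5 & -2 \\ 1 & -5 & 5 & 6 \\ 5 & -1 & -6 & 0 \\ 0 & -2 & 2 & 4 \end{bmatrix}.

Expand along row 3 (it has 1 zero):
  + (5) · M_31   where M_31 = det([-4 5 -2; -5 5 6; -2 2 4]) = 8
  − (-1) · M_32   where M_32 = det([3 5 -2; 1 5 6; 0 2 4]) = 0
  + (-6) · M_33   where M_33 = det([3 -4 -2; 1 -5 6; 0 -2 4]) = -4
det = (+1)·(5)·(8) + (-1)·(-1)·(0) + (+1)·(-6)·(-4) = 64

The determinant is 64.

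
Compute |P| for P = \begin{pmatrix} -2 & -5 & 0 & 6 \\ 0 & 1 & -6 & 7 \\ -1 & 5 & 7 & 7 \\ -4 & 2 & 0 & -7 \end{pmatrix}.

det(P) = 3728

Expand along column 3 (it has 2 zeros):
  − (-6) · M_23   where M_23 = det([-2 -5 6; -1 5 7; -4 2 -7]) = 381
  + (7) · M_33   where M_33 = det([-2 -5 6; 0 1 7; -4 2 -7]) = 206
det = (-1)·(-6)·(381) + (+1)·(7)·(206) = 3728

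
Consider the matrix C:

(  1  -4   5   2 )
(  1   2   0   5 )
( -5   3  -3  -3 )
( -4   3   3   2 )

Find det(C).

-356

Expand along row 2 (it has 1 zero):
  − (1) · M_21   where M_21 = det([-4 5 2; 3 -3 -3; 3 3 2]) = -51
  + (2) · M_22   where M_22 = det([1 5 2; -5 -3 -3; -4 3 2]) = 59
  + (5) · M_24   where M_24 = det([1 -4 5; -5 3 -3; -4 3 3]) = -105
det = (-1)·(1)·(-51) + (+1)·(2)·(59) + (+1)·(5)·(-105) = -356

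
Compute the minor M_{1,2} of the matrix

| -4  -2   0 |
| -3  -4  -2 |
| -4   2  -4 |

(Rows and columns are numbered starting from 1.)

Delete row 1 and column 2; the remaining 2×2 submatrix is [-3 -2; -4 -4].
Its determinant is (-3)·(-4) − (-2)·(-4) = 4.

4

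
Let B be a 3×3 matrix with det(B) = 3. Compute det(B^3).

det(B^3) = (det B)^3 = (3)^3 = 27

27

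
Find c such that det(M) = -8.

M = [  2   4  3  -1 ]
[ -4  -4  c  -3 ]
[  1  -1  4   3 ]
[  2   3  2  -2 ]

Expanding along the column containing c, det(M) is linear in c: det(M) = (-13)·c + (-125).
Set (-13)·c + (-125) = -8  ⇒  (-13)·c = 117  ⇒  c = -9.

-9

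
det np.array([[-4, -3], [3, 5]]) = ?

The determinant is -11.

det = (-4)·5 − (-3)·3 = -20 − (-9) = -11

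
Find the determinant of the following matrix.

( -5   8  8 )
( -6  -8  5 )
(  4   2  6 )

898

Expand along row 1:
  + (-5) · |-8 5; 2 6| = (-5)·(-48 − 10) = 290
  − 8 · |-6 5; 4 6| = −8·(-36 − 20) = 448
  + 8 · |-6 -8; 4 2| = 8·(-12 − (-32)) = 160
Sum: (290) + (448) + (160) = 898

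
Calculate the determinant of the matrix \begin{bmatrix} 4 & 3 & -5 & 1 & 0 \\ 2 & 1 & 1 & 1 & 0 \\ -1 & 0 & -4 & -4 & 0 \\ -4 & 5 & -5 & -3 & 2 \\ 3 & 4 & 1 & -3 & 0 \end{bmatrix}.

The determinant is 204.

Expand along column 5 (it has 4 zeros):
  − (2) · M_45   where M_45 = det([4 3 -5 1; 2 1 1 1; -1 0 -4 -4; 3 4 1 -3]) = -102
det = (-1)·(2)·(-102) = 204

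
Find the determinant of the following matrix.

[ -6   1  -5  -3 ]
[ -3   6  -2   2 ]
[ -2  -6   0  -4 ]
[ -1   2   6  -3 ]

Expand along row 3 (it has 1 zero):
  + (-2) · M_31   where M_31 = det([1 -5 -3; 6 -2 2; 2 6 -3]) = -236
  − (-6) · M_32   where M_32 = det([-6 -5 -3; -3 -2 2; -1 6 -3]) = 151
  − (-4) · M_34   where M_34 = det([-6 1 -5; -3 6 -2; -1 2 6]) = -220
det = (+1)·(-2)·(-236) + (-1)·(-6)·(151) + (-1)·(-4)·(-220) = 498

498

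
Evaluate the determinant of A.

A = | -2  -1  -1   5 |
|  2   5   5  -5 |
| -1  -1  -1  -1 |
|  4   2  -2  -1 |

112

Expand along row 1:
  + (-2) · M_11   where M_11 = det([5 5 -5; -1 -1 -1; 2 -2 -1]) = -40
  − (-1) · M_12   where M_12 = det([2 5 -5; -1 -1 -1; 4 -2 -1]) = -57
  + (-1) · M_13   where M_13 = det([2 5 -5; -1 -1 -1; 4 2 -1]) = -29
  − (5) · M_14   where M_14 = det([2 5 5; -1 -1 -1; 4 2 -2]) = -12
det = (+1)·(-2)·(-40) + (-1)·(-1)·(-57) + (+1)·(-1)·(-29) + (-1)·(5)·(-12) = 112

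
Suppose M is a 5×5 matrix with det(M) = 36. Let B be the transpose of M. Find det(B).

det(Mᵀ) = det(M).
det(B) = (1)·(36) = 36

det(B) = 36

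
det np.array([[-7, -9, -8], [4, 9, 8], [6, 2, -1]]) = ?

Expand along row 1:
  + (-7) · |9 8; 2 -1| = (-7)·(-9 − 16) = 175
  − (-9) · |4 8; 6 -1| = −(-9)·(-4 − 48) = -468
  + (-8) · |4 9; 6 2| = (-8)·(8 − 54) = 368
Sum: (175) + (-468) + (368) = 75

75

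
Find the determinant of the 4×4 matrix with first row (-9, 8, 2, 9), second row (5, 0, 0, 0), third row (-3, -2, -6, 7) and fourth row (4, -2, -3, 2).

Expand along row 2 (it has 3 zeros):
  − (5) · M_21   where M_21 = det([8 2 9; -2 -6 7; -2 -3 2]) = -2
det = (-1)·(5)·(-2) = 10

10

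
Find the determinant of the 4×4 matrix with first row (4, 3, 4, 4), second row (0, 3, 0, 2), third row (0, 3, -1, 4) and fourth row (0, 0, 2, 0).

Expand along row 4 (it has 3 zeros):
  − (2) · M_43   where M_43 = det([4 3 4; 0 3 2; 0 3 4]) = 24
det = (-1)·(2)·(24) = -48

The determinant is -48.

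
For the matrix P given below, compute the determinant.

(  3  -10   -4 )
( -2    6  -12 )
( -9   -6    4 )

-1568

Expand along row 1:
  + 3 · |6 -12; -6 4| = 3·(24 − 72) = -144
  − (-10) · |-2 -12; -9 4| = −(-10)·(-8 − 108) = -1160
  + (-4) · |-2 6; -9 -6| = (-4)·(12 − (-54)) = -264
Sum: (-144) + (-1160) + (-264) = -1568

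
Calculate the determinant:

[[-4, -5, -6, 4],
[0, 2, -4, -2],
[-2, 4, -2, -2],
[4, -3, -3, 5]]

Expand along row 2 (it has 1 zero):
  + (2) · M_22   where M_22 = det([-4 -6 4; -2 -2 -2; 4 -3 5]) = 108
  − (-4) · M_23   where M_23 = det([-4 -5 4; -2 4 -2; 4 -3 5]) = -106
  + (-2) · M_24   where M_24 = det([-4 -5 -6; -2 4 -2; 4 -3 -3]) = 202
det = (+1)·(2)·(108) + (-1)·(-4)·(-106) + (+1)·(-2)·(202) = -612

-612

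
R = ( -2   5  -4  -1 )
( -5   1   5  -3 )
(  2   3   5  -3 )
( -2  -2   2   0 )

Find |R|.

|R| = 30

Expand along row 4 (it has 1 zero):
  − (-2) · M_41   where M_41 = det([5 -4 -1; 1 5 -3; 3 5 -3]) = 34
  + (-2) · M_42   where M_42 = det([-2 -4 -1; -5 5 -3; 2 5 -3]) = 119
  − (2) · M_43   where M_43 = det([-2 5 -1; -5 1 -3; 2 3 -3]) = -100
det = (-1)·(-2)·(34) + (+1)·(-2)·(119) + (-1)·(2)·(-100) = 30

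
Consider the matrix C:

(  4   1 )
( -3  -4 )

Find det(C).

-13

det(C) = 4·(-4) − 1·(-3) = -16 − (-3) = -13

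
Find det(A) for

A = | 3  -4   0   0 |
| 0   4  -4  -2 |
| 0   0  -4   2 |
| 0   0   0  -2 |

96

A is upper triangular, so det(A) is the product of the diagonal entries:
det = (3) · (4) · (-4) · (-2) = 96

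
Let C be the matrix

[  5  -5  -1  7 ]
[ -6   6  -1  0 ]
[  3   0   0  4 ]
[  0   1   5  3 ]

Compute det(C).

Expand along row 3 (it has 2 zeros):
  + (3) · M_31   where M_31 = det([-5 -1 7; 6 -1 0; 1 5 3]) = 250
  − (4) · M_34   where M_34 = det([5 -5 -1; -6 6 -1; 0 1 5]) = 11
det = (+1)·(3)·(250) + (-1)·(4)·(11) = 706

|C| = 706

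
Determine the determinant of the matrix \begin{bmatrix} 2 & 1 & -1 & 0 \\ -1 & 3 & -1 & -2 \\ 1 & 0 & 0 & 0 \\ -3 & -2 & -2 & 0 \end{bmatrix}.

The determinant is -8.

Expand along row 3 (it has 3 zeros):
  + (1) · M_31   where M_31 = det([1 -1 0; 3 -1 -2; -2 -2 0]) = -8
det = (+1)·(1)·(-8) = -8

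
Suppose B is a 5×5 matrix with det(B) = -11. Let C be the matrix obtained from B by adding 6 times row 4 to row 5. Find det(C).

-11

Adding a multiple of one row to another leaves the determinant unchanged.
det(C) = (1)·(-11) = -11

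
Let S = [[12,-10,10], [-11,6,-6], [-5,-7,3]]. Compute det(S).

Expand along column 1:
  + 12 · |6 -6; -7 3| = 12·(18 − 42) = -288
  − (-11) · |-10 10; -7 3| = −(-11)·(-30 − (-70)) = 440
  + (-5) · |-10 10; 6 -6| = (-5)·(60 − 60) = 0
Sum: (-288) + (440) + (0) = 152

The determinant is 152.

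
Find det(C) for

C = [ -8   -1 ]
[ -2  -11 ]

86

det(C) = (-8)·(-11) − (-1)·(-2) = 88 − 2 = 86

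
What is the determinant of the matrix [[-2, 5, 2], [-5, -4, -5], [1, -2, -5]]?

-142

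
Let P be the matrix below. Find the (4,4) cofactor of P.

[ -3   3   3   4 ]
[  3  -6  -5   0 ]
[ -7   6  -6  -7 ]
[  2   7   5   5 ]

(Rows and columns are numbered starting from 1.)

Delete row 4 and column 4; the remaining 3×3 submatrix is [-3 3 3; 3 -6 -5; -7 6 -6].
Its determinant is -111.
The cofactor carries sign (−1)^(4+4) = +1, so C_{4,4} = +(-111) = -111.

-111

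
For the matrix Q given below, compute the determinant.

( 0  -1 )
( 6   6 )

6

det(Q) = 0·6 − (-1)·6 = 0 − (-6) = 6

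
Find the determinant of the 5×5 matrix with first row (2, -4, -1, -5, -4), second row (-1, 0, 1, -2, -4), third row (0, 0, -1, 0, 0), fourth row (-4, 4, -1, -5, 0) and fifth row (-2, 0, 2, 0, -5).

-136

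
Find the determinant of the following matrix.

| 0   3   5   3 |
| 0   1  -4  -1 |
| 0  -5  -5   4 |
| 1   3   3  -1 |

133

Expand along column 1 (it has 3 zeros):
  − (1) · M_41   where M_41 = det([3 5 3; 1 -4 -1; -5 -5 4]) = -133
det = (-1)·(1)·(-133) = 133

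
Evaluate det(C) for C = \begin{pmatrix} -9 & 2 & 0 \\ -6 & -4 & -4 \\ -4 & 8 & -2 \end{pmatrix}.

Expand along column 3:
  − (-4) · |-9 2; -4 8| = −(-4)·(-72 − (-8)) = -256
  + (-2) · |-9 2; -6 -4| = (-2)·(36 − (-12)) = -96
Sum: (-256) + (-96) = -352

|C| = -352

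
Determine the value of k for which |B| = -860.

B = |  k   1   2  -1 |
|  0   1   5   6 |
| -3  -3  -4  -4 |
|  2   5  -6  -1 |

Expanding along the column containing k, det(B) is linear in k: det(B) = (93)·k + (-302).
Set (93)·k + (-302) = -860  ⇒  (93)·k = -558  ⇒  k = -6.

k = -6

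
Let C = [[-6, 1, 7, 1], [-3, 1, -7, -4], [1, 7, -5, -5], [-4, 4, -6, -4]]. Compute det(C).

-526

Expand along row 1:
  + (-6) · M_11   where M_11 = det([1 -7 -4; 7 -5 -5; 4 -6 -4]) = 22
  − (1) · M_12   where M_12 = det([-3 -7 -4; 1 -5 -5; -4 -6 -4]) = -34
  + (7) · M_13   where M_13 = det([-3 1 -4; 1 7 -5; -4 4 -4]) = -80
  − (1) · M_14   where M_14 = det([-3 1 -7; 1 7 -5; -4 4 -6]) = -132
det = (+1)·(-6)·(22) + (-1)·(1)·(-34) + (+1)·(7)·(-80) + (-1)·(1)·(-132) = -526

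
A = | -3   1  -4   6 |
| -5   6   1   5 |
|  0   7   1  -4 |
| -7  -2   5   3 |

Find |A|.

-1202

Expand along row 3 (it has 1 zero):
  − (7) · M_32   where M_32 = det([-3 -4 6; -5 1 5; -7 5 3]) = 38
  + (1) · M_33   where M_33 = det([-3 1 6; -5 6 5; -7 -2 3]) = 208
  − (-4) · M_34   where M_34 = det([-3 1 -4; -5 6 1; -7 -2 5]) = -286
det = (-1)·(7)·(38) + (+1)·(1)·(208) + (-1)·(-4)·(-286) = -1202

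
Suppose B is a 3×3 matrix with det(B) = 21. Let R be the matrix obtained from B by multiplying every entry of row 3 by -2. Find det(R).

Scaling one row by -2 multiplies the determinant by -2.
det(R) = (-2)·(21) = -42

det(R) = -42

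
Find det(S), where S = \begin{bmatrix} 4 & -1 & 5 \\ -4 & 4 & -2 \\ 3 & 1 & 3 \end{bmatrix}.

Expand along column 1:
  + 4 · |4 -2; 1 3| = 4·(12 − (-2)) = 56
  − (-4) · |-1 5; 1 3| = −(-4)·(-3 − 5) = -32
  + 3 · |-1 5; 4 -2| = 3·(2 − 20) = -54
Sum: (56) + (-32) + (-54) = -30

det(S) = -30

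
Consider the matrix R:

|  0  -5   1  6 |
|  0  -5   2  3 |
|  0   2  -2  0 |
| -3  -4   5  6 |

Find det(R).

Expand along column 1 (it has 3 zeros):
  − (-3) · M_41   where M_41 = det([-5 1 6; -5 2 3; 2 -2 0]) = 12
det = (-1)·(-3)·(12) = 36

det(R) = 36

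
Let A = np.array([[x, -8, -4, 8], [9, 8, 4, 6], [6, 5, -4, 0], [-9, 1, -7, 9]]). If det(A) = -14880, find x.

2

Expanding along the column containing x, det(A) is linear in x: det(A) = (-654)·x + (-13572).
Set (-654)·x + (-13572) = -14880  ⇒  (-654)·x = -1308  ⇒  x = 2.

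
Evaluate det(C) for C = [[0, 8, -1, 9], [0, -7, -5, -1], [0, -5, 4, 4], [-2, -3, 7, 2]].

Expand along column 1 (it has 3 zeros):
  − (-2) · M_41   where M_41 = det([8 -1 9; -7 -5 -1; -5 4 4]) = -638
det = (-1)·(-2)·(-638) = -1276

-1276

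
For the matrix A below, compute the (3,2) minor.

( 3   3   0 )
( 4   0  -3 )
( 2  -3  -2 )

-9

Delete row 3 and column 2; the remaining 2×2 submatrix is [3 0; 4 -3].
Its determinant is 3·(-3) − 0·4 = -9.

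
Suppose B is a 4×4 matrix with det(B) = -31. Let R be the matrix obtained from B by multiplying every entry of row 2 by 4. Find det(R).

-124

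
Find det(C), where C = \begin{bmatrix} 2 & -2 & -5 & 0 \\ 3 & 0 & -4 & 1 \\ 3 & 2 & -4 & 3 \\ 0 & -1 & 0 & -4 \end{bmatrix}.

The determinant is 42.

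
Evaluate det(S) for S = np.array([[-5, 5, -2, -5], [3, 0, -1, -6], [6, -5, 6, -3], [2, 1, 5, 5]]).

-1356

Expand along row 2 (it has 1 zero):
  − (3) · M_21   where M_21 = det([5 -2 -5; -5 6 -3; 1 5 5]) = 336
  − (-1) · M_23   where M_23 = det([-5 5 -5; 6 -5 -3; 2 1 5]) = -150
  + (-6) · M_24   where M_24 = det([-5 5 -2; 6 -5 6; 2 1 5]) = 33
det = (-1)·(3)·(336) + (-1)·(-1)·(-150) + (+1)·(-6)·(33) = -1356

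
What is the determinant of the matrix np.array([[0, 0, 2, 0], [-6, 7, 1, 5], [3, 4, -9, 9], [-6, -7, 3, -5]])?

-1032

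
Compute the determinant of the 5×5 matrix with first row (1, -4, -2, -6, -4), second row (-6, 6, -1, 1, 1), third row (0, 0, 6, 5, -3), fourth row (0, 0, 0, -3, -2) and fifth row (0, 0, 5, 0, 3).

The matrix is block upper-triangular with a 2×2 block and a 3×3 block on the diagonal, so its determinant equals the product of the determinants of the diagonal blocks.
det of the 2×2 block = -18
det of the 3×3 block = -149
det = (-18)·(-149) = 2682

The determinant is 2682.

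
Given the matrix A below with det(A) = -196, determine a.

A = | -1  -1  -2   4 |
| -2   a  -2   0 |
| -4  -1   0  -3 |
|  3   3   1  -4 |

Expanding along the row containing a, det(A) is linear in a: det(A) = (31)·a + (-10).
Set (31)·a + (-10) = -196  ⇒  (31)·a = -186  ⇒  a = -6.

-6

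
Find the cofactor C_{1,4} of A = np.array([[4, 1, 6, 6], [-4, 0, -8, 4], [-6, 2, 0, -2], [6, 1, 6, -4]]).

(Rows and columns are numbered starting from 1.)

Delete row 1 and column 4; the remaining 3×3 submatrix is [-4 0 -8; -6 2 0; 6 1 6].
Its determinant is 96.
The cofactor carries sign (−1)^(1+4) = −1, so C_{1,4} = −(96) = -96.

-96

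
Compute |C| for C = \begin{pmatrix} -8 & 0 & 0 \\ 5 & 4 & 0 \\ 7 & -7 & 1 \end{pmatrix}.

|C| = -32

C is lower triangular, so det(C) is the product of the diagonal entries:
det = (-8) · (4) · (1) = -32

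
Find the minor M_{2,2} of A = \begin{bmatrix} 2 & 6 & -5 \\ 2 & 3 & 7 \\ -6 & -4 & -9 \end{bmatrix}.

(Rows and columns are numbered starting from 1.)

Delete row 2 and column 2; the remaining 2×2 submatrix is [2 -5; -6 -9].
Its determinant is 2·(-9) − (-5)·(-6) = -48.

-48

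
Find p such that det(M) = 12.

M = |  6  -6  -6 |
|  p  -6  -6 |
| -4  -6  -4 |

Expanding along the column containing p, det(M) is linear in p: det(M) = (12)·p + (-72).
Set (12)·p + (-72) = 12  ⇒  (12)·p = 84  ⇒  p = 7.

7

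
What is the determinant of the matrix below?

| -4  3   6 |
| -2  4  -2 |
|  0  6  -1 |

Expand along row 3:
  − 6 · |-4 6; -2 -2| = −6·(8 − (-12)) = -120
  + (-1) · |-4 3; -2 4| = (-1)·(-16 − (-6)) = 10
Sum: (-120) + (10) = -110

-110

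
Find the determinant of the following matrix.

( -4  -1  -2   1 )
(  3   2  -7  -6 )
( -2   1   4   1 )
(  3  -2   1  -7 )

700

Expand along row 1:
  + (-4) · M_11   where M_11 = det([2 -7 -6; 1 4 1; -2 1 -7]) = -147
  − (-1) · M_12   where M_12 = det([3 -7 -6; -2 4 1; 3 1 -7]) = 74
  + (-2) · M_13   where M_13 = det([3 2 -6; -2 1 1; 3 -2 -7]) = -43
  − (1) · M_14   where M_14 = det([3 2 -7; -2 1 4; 3 -2 1]) = 48
det = (+1)·(-4)·(-147) + (-1)·(-1)·(74) + (+1)·(-2)·(-43) + (-1)·(1)·(48) = 700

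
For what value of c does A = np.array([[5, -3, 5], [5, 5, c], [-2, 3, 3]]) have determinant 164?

9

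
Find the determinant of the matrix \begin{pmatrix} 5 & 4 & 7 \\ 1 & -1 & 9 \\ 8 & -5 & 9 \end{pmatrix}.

453

Expand along row 1:
  + 5 · |-1 9; -5 9| = 5·(-9 − (-45)) = 180
  − 4 · |1 9; 8 9| = −4·(9 − 72) = 252
  + 7 · |1 -1; 8 -5| = 7·(-5 − (-8)) = 21
Sum: (180) + (252) + (21) = 453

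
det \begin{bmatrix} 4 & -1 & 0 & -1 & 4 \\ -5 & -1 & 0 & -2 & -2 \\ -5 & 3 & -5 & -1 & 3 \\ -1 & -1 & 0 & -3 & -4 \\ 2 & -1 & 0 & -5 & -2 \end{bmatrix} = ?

-490

Expand along column 3 (it has 4 zeros):
  + (-5) · M_33   where M_33 = det([4 -1 -1 4; -5 -1 -2 -2; -1 -1 -3 -4; 2 -1 -5 -2]) = 98
det = (+1)·(-5)·(98) = -490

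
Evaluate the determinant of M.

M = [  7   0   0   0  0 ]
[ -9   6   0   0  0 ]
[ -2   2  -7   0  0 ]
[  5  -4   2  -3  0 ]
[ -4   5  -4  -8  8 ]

7056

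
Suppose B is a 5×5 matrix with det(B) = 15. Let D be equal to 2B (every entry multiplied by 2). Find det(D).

For a 5×5 matrix, det(2B) = 2^5·det(B) = 32·det(B).
det(D) = (32)·(15) = 480

The determinant is 480.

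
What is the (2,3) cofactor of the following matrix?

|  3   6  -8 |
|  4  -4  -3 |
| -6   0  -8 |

The cofactor is -36.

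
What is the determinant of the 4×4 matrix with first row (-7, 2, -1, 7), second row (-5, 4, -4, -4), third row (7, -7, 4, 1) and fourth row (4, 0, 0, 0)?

336

Expand along row 4 (it has 3 zeros):
  − (4) · M_41   where M_41 = det([2 -1 7; 4 -4 -4; -7 4 1]) = -84
det = (-1)·(4)·(-84) = 336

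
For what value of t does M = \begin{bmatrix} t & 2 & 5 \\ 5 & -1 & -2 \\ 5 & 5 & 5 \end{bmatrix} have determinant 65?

Expanding along the row containing t, det(M) is linear in t: det(M) = (5)·t + (80).
Set (5)·t + (80) = 65  ⇒  (5)·t = -15  ⇒  t = -3.

-3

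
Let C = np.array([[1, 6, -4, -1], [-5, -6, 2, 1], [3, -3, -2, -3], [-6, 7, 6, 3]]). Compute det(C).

622

Expand along row 1:
  + (1) · M_11   where M_11 = det([-6 2 1; -3 -2 -3; 7 6 3]) = -100
  − (6) · M_12   where M_12 = det([-5 2 1; 3 -2 -3; -6 6 3]) = -36
  + (-4) · M_13   where M_13 = det([-5 -6 1; 3 -3 -3; -6 7 3]) = -111
  − (-1) · M_14   where M_14 = det([-5 -6 2; 3 -3 -2; -6 7 6]) = 62
det = (+1)·(1)·(-100) + (-1)·(6)·(-36) + (+1)·(-4)·(-111) + (-1)·(-1)·(62) = 622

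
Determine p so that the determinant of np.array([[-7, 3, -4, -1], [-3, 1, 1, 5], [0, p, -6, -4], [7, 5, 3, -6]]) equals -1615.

p = 5

Expanding along the row containing p, det(A) is linear in p: det(A) = (-95)·p + (-1140).
Set (-95)·p + (-1140) = -1615  ⇒  (-95)·p = -475  ⇒  p = 5.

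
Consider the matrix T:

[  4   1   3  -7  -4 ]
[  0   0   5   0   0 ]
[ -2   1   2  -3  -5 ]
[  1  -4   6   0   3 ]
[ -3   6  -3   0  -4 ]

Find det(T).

850

Expand along row 2 (it has 4 zeros):
  − (5) · M_23   where M_23 = det([4 1 -7 -4; -2 1 -3 -5; 1 -4 0 3; -3 6 0 -4]) = -170
det = (-1)·(5)·(-170) = 850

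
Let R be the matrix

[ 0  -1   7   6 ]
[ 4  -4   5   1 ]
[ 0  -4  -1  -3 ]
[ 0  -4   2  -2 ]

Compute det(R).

Expand along column 1 (it has 3 zeros):
  − (4) · M_21   where M_21 = det([-1 7 6; -4 -1 -3; -4 2 -2]) = -52
det = (-1)·(4)·(-52) = 208

|R| = 208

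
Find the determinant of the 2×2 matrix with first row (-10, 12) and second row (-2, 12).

det = (-10)·12 − 12·(-2) = -120 − (-24) = -96

The determinant is -96.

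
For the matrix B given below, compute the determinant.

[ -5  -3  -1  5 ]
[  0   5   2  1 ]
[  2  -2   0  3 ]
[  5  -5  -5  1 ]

Expand along row 2 (it has 1 zero):
  + (5) · M_22   where M_22 = det([-5 -1 5; 2 0 3; 5 -5 1]) = -138
  − (2) · M_23   where M_23 = det([-5 -3 5; 2 -2 3; 5 -5 1]) = -104
  + (1) · M_24   where M_24 = det([-5 -3 -1; 2 -2 0; 5 -5 -5]) = -80
det = (+1)·(5)·(-138) + (-1)·(2)·(-104) + (+1)·(1)·(-80) = -562

det(B) = -562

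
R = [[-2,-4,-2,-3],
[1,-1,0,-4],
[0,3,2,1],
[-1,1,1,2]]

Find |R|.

Expand along row 2 (it has 1 zero):
  − (1) · M_21   where M_21 = det([-4 -2 -3; 3 2 1; 1 1 2]) = -5
  + (-1) · M_22   where M_22 = det([-2 -2 -3; 0 2 1; -1 1 2]) = -10
  + (-4) · M_24   where M_24 = det([-2 -4 -2; 0 3 2; -1 1 1]) = 0
det = (-1)·(1)·(-5) + (+1)·(-1)·(-10) + (+1)·(-4)·(0) = 15

|R| = 15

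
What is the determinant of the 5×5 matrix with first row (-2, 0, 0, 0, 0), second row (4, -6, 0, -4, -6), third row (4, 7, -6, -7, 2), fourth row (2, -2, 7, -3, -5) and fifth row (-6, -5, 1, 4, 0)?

1156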